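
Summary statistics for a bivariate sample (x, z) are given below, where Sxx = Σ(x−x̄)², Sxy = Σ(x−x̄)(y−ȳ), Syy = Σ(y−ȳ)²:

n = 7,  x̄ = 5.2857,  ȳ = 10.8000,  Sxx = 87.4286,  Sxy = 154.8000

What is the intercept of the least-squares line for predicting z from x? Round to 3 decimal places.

1.441

b = Sxy/Sxx = 154.8/87.4286 = 1.770588
a = ȳ − b·x̄ = 10.8 − 1.770588·5.2857 = 1.441205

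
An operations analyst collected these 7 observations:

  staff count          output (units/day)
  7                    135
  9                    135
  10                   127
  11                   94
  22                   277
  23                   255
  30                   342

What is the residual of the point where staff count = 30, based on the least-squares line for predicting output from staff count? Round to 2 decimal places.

n = 7, Σx = 112, Σy = 1365, Σxy = 26683, Σx² = 2264
Sxx = Σx² − (Σx)²/n = 2264 − 1792 = 472
Sxy = Σxy − (Σx)(Σy)/n = 26683 − 21840 = 4843
b = Sxy/Sxx = 4843/472 = 10.260593
a = ȳ − b·x̄ = 195 − 10.260593·16 = 30.830508
ŷ(30) = 30.830508 + 10.260593·30 = 338.648305
residual = y − ŷ = 342 − 338.648305 = 3.351695

3.35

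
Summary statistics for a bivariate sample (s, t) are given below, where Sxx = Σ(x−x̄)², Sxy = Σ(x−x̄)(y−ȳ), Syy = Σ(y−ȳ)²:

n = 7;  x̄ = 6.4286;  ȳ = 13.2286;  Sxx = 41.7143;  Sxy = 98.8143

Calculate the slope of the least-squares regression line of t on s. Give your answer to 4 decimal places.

2.3688

b = Sxy/Sxx = 98.8143/41.7143 = 2.368835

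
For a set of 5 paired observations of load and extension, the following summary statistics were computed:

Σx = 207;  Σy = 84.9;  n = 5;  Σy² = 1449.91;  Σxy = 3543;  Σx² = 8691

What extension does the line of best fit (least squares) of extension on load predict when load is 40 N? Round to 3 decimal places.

Sxx = Σx² − (Σx)²/n = 8691 − 8569.8 = 121.2
Sxy = Σxy − (Σx)(Σy)/n = 3543 − 3514.86 = 28.14
b = Sxy/Sxx = 28.14/121.2 = 0.232178
a = ȳ − b·x̄ = 16.98 − 0.232178·41.4 = 7.367822
ŷ(40) = a + b·40 = 7.367822 + 0.232178·40 = 16.654950

16.655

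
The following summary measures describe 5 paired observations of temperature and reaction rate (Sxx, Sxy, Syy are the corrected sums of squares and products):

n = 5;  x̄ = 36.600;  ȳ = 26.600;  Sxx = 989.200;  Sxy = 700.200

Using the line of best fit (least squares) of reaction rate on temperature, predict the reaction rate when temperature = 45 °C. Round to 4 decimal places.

b = Sxy/Sxx = 700.2/989.2 = 0.707845
a = ȳ − b·x̄ = 26.6 − 0.707845·36.6 = 0.692883
ŷ(45) = a + b·45 = 0.692883 + 0.707845·45 = 32.545896

32.5459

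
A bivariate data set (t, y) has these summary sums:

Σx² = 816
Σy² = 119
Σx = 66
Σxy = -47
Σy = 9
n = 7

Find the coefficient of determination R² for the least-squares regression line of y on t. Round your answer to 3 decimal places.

Sxx = Σx² − (Σx)²/n = 816 − 622.285714 = 193.714286
Sxy = Σxy − (Σx)(Σy)/n = -47 − 84.857143 = -131.857143
Syy = Σy² − (Σy)²/n = 119 − 11.571429 = 107.428571
R² = Sxy²/(Sxx·Syy) = (-131.857143)²/(193.714286·107.428571) = 0.835460

0.835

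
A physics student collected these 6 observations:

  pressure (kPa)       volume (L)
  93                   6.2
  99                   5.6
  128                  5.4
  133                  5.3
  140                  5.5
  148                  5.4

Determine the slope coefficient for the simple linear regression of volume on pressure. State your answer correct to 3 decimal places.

n = 6, Σx = 741, Σy = 33.4, Σxy = 4096.3, Σx² = 94027
Sxx = Σx² − (Σx)²/n = 94027 − 91513.5 = 2513.5
Sxy = Σxy − (Σx)(Σy)/n = 4096.3 − 4124.9 = -28.6
b = Sxy/Sxx = -28.6/2513.5 = -0.011379

-0.011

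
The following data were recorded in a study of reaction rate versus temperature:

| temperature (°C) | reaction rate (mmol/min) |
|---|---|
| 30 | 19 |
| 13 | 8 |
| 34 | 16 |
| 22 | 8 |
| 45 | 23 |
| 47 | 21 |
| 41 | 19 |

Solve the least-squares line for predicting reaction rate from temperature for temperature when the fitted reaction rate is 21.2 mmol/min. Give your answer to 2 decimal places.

44.17

n = 7, Σx = 232, Σy = 114, Σxy = 4195, Σx² = 8624
Sxx = Σx² − (Σx)²/n = 8624 − 7689.142857 = 934.857143
Sxy = Σxy − (Σx)(Σy)/n = 4195 − 3778.285714 = 416.714286
b = Sxy/Sxx = 416.714286/934.857143 = 0.445752
a = ȳ − b·x̄ = 16.285714 − 0.445752·33.142857 = 1.512225
Set a + b·x = 21.2: x = (21.2 − 1.512225) / 0.445752 = 44.167569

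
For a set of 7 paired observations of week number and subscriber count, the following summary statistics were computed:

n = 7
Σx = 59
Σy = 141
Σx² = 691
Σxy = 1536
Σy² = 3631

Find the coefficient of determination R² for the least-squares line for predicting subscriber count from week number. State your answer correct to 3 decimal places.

Sxx = Σx² − (Σx)²/n = 691 − 497.285714 = 193.714286
Sxy = Σxy − (Σx)(Σy)/n = 1536 − 1188.428571 = 347.571429
Syy = Σy² − (Σy)²/n = 3631 − 2840.142857 = 790.857143
R² = Sxy²/(Sxx·Syy) = (347.571429)²/(193.714286·790.857143) = 0.788549

0.789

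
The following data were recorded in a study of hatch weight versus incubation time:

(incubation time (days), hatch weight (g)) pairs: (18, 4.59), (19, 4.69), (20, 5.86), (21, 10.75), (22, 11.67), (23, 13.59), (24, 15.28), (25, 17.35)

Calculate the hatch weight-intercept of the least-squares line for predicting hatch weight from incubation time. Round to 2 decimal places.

-32.11

n = 8, Σx = 172, Σy = 83.78, Σxy = 1884.46, Σx² = 3740
Sxx = Σx² − (Σx)²/n = 3740 − 3698 = 42
Sxy = Σxy − (Σx)(Σy)/n = 1884.46 − 1801.27 = 83.19
b = Sxy/Sxx = 83.19/42 = 1.980714
a = ȳ − b·x̄ = 10.4725 − 1.980714·21.5 = -32.112857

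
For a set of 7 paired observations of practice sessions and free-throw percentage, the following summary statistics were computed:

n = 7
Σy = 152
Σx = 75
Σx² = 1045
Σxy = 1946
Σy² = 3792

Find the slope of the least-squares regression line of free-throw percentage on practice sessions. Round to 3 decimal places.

Sxx = Σx² − (Σx)²/n = 1045 − 803.571429 = 241.428571
Sxy = Σxy − (Σx)(Σy)/n = 1946 − 1628.571429 = 317.428571
b = Sxy/Sxx = 317.428571/241.428571 = 1.314793

1.315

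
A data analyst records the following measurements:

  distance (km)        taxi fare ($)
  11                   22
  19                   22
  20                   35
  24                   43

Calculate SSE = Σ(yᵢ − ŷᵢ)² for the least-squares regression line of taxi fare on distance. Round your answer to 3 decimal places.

n = 4, Σx = 74, Σy = 122, Σxy = 2392, Σx² = 1458, Σy² = 4042
Sxx = Σx² − (Σx)²/n = 1458 − 1369 = 89
Sxy = Σxy − (Σx)(Σy)/n = 2392 − 2257 = 135
Syy = Σy² − (Σy)²/n = 4042 − 3721 = 321
b = Sxy/Sxx = 135/89 = 1.516854
SSE = Syy − b·Sxy = 321 − 1.516854·135 = 116.224719

116.225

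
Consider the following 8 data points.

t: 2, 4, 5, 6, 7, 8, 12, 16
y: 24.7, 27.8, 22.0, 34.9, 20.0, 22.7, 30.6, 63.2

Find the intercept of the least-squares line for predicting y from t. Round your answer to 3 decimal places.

n = 8, Σx = 60, Σy = 245.9, Σxy = 2180, Σx² = 594
Sxx = Σx² − (Σx)²/n = 594 − 450 = 144
Sxy = Σxy − (Σx)(Σy)/n = 2180 − 1844.25 = 335.75
b = Sxy/Sxx = 335.75/144 = 2.331597
a = ȳ − b·x̄ = 30.7375 − 2.331597·7.5 = 13.250521

13.251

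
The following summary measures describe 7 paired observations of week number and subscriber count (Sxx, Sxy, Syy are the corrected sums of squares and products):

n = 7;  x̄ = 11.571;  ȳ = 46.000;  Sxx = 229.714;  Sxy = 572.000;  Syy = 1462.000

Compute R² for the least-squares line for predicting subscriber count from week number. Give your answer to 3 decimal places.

0.974

R² = Sxy²/(Sxx·Syy) = (572)²/(229.714·1462) = 0.974220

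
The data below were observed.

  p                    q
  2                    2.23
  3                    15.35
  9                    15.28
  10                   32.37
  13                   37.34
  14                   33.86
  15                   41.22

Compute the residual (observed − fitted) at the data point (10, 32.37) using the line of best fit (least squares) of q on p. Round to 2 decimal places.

n = 7, Σx = 66, Σy = 177.65, Σxy = 2089.49, Σx² = 784
Sxx = Σx² − (Σx)²/n = 784 − 622.285714 = 161.714286
Sxy = Σxy − (Σx)(Σy)/n = 2089.49 − 1674.985714 = 414.504286
b = Sxy/Sxx = 414.504286/161.714286 = 2.563189
a = ȳ − b·x̄ = 25.378571 − 2.563189·9.428571 = 1.211360
ŷ(10) = 1.211360 + 2.563189·10 = 26.843251
residual = y − ŷ = 32.37 − 26.843251 = 5.526749

5.53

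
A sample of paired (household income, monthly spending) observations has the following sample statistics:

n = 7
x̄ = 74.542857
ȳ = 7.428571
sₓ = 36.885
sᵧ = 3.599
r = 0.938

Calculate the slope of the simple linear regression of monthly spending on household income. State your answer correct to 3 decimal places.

b = r · sᵧ/sₓ = 0.938 · 3.599/36.885 = 0.091524

0.092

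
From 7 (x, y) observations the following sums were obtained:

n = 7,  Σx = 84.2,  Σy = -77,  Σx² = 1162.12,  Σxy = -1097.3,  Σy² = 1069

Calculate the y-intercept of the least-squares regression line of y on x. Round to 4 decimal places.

2.7836

Sxx = Σx² − (Σx)²/n = 1162.12 − 1012.805714 = 149.314286
Sxy = Σxy − (Σx)(Σy)/n = -1097.3 − (-926.2) = -171.1
b = Sxy/Sxx = -171.1/149.314286 = -1.145905
a = ȳ − b·x̄ = -11 − (-1.145905)·12.028571 = 2.783601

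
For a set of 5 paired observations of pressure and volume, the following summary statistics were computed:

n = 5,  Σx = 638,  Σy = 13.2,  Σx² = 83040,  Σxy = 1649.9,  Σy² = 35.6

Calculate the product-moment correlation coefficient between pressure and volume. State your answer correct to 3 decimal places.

Sxx = Σx² − (Σx)²/n = 83040 − 81408.8 = 1631.2
Sxy = Σxy − (Σx)(Σy)/n = 1649.9 − 1684.32 = -34.42
Syy = Σy² − (Σy)²/n = 35.6 − 34.848 = 0.752
r = Sxy/√(Sxx·Syy) = -34.42/√(1226.6624) = -34.42/35.023741 = -0.982762

-0.983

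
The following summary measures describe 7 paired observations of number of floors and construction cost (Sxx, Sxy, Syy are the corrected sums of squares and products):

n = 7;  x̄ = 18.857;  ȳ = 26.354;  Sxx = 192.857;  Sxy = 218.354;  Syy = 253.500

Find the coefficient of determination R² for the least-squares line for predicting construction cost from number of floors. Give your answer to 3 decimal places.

0.975

R² = Sxy²/(Sxx·Syy) = (218.354)²/(192.857·253.5) = 0.975234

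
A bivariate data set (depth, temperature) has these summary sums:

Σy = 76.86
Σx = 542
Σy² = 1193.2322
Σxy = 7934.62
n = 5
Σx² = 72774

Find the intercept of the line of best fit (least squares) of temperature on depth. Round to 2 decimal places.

Sxx = Σx² − (Σx)²/n = 72774 − 58752.8 = 14021.2
Sxy = Σxy − (Σx)(Σy)/n = 7934.62 − 8331.624 = -397.004
b = Sxy/Sxx = -397.004/14021.2 = -0.028315
a = ȳ − b·x̄ = 15.372 − (-0.028315)·108.4 = 18.441297

18.44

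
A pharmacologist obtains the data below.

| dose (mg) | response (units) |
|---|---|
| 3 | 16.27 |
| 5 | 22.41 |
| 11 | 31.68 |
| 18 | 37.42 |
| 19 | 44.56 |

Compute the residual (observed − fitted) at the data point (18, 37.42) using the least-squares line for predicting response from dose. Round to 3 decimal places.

n = 5, Σx = 56, Σy = 152.34, Σxy = 2029.54, Σx² = 840
Sxx = Σx² − (Σx)²/n = 840 − 627.2 = 212.8
Sxy = Σxy − (Σx)(Σy)/n = 2029.54 − 1706.208 = 323.332
b = Sxy/Sxx = 323.332/212.8 = 1.519417
a = ȳ − b·x̄ = 30.468 − 1.519417·11.2 = 13.450526
ŷ(18) = 13.450526 + 1.519417·18 = 40.800038
residual = y − ŷ = 37.42 − 40.800038 = -3.380038

-3.380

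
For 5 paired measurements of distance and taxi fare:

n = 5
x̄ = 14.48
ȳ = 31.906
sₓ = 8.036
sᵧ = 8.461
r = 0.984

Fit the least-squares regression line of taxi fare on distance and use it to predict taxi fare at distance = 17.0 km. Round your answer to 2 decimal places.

b = r · sᵧ/sₓ = 0.984 · 8.461/8.036 = 1.036041
a = ȳ − b·x̄ = 31.906 − 1.036041·14.48 = 16.904129
ŷ(17.0) = a + b·17.0 = 16.904129 + 1.036041·17 = 34.516823

34.52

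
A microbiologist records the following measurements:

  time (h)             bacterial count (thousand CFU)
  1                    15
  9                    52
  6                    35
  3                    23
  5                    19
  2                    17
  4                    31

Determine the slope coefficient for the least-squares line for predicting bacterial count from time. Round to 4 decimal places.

n = 7, Σx = 30, Σy = 192, Σxy = 1015, Σx² = 172
Sxx = Σx² − (Σx)²/n = 172 − 128.571429 = 43.428571
Sxy = Σxy − (Σx)(Σy)/n = 1015 − 822.857143 = 192.142857
b = Sxy/Sxx = 192.142857/43.428571 = 4.424342

4.4243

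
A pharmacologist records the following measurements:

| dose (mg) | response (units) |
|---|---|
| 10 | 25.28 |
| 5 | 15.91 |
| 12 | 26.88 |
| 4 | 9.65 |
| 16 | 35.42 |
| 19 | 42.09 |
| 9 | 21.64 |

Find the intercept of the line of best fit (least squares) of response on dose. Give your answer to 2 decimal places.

3.79

n = 7, Σx = 75, Σy = 176.87, Σxy = 2254.7, Σx² = 983
Sxx = Σx² − (Σx)²/n = 983 − 803.571429 = 179.428571
Sxy = Σxy − (Σx)(Σy)/n = 2254.7 − 1895.035714 = 359.664286
b = Sxy/Sxx = 359.664286/179.428571 = 2.004498
a = ȳ − b·x̄ = 25.267143 − 2.004498·10.714286 = 3.790374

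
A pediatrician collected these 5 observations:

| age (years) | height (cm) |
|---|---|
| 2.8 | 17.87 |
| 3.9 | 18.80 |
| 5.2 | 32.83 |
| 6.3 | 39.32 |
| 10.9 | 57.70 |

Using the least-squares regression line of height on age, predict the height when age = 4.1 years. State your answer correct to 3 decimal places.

n = 5, Σx = 29.1, Σy = 166.52, Σxy = 1170.718, Σx² = 208.59
Sxx = Σx² − (Σx)²/n = 208.59 − 169.362 = 39.228
Sxy = Σxy − (Σx)(Σy)/n = 1170.718 − 969.1464 = 201.5716
b = Sxy/Sxx = 201.5716/39.228 = 5.138462
a = ȳ − b·x̄ = 33.304 − 5.138462·5.82 = 3.398149
ŷ(4.1) = a + b·4.1 = 3.398149 + 5.138462·4.1 = 24.465845

24.466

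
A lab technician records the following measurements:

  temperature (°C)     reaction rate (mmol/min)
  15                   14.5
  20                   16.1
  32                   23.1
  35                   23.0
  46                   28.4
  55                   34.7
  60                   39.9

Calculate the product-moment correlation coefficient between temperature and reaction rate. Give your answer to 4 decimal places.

0.9896

n = 7, Σx = 263, Σy = 179.7, Σxy = 7692.6, Σx² = 11615, Σy² = 5134.73
Sxx = Σx² − (Σx)²/n = 11615 − 9881.285714 = 1733.714286
Sxy = Σxy − (Σx)(Σy)/n = 7692.6 − 6751.585714 = 941.014286
Syy = Σy² − (Σy)²/n = 5134.73 − 4613.155714 = 521.574286
r = Sxy/√(Sxx·Syy) = 941.014286/√(904260.790204) = 941.014286/950.926280 = 0.989576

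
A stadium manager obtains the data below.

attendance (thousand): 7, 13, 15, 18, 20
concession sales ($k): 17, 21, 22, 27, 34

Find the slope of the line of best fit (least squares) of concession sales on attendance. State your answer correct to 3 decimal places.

1.200

n = 5, Σx = 73, Σy = 121, Σxy = 1888, Σx² = 1167
Sxx = Σx² − (Σx)²/n = 1167 − 1065.8 = 101.2
Sxy = Σxy − (Σx)(Σy)/n = 1888 − 1766.6 = 121.4
b = Sxy/Sxx = 121.4/101.2 = 1.199605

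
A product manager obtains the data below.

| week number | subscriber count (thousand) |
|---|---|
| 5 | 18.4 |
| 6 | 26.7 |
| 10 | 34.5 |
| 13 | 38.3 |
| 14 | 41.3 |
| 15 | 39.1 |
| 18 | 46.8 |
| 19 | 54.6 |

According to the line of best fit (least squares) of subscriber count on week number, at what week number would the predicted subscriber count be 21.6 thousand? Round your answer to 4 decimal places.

n = 8, Σx = 100, Σy = 299.7, Σxy = 4139.6, Σx² = 1436
Sxx = Σx² − (Σx)²/n = 1436 − 1250 = 186
Sxy = Σxy − (Σx)(Σy)/n = 4139.6 − 3746.25 = 393.35
b = Sxy/Sxx = 393.35/186 = 2.114785
a = ȳ − b·x̄ = 37.4625 − 2.114785·12.5 = 11.027688
Set a + b·x = 21.6: x = (21.6 − 11.027688) / 2.114785 = 4.999237

4.9992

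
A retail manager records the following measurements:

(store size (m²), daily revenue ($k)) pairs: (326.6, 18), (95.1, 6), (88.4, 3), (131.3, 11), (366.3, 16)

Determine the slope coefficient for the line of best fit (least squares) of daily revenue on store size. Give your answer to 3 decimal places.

0.044

n = 5, Σx = 1007.7, Σy = 54, Σxy = 14019.7, Σx² = 274941.51
Sxx = Σx² − (Σx)²/n = 274941.51 − 203091.858 = 71849.652
Sxy = Σxy − (Σx)(Σy)/n = 14019.7 − 10883.16 = 3136.54
b = Sxy/Sxx = 3136.54/71849.652 = 0.043654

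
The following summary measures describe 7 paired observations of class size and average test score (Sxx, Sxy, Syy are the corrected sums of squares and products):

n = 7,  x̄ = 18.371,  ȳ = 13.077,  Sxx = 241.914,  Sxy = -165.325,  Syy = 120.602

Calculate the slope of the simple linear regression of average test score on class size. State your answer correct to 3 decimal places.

-0.683

b = Sxy/Sxx = -165.325/241.914 = -0.683404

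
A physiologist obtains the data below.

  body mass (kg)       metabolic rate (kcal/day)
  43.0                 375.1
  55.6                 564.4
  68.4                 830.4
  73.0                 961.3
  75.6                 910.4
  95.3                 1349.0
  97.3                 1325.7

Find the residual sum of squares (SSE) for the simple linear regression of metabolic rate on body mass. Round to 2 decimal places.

7605.95

n = 7, Σx = 508.2, Σy = 6316.3, Σxy = 500860.75, Σx² = 39212.66, Σy² = 6479018.87
Sxx = Σx² − (Σx)²/n = 39212.66 − 36895.32 = 2317.34
Sxy = Σxy − (Σx)(Σy)/n = 500860.75 − 458563.38 = 42297.37
Syy = Σy² − (Σy)²/n = 6479018.87 − 5699377.955714 = 779640.914286
b = Sxy/Sxx = 42297.37/2317.34 = 18.252552
SSE = Syy − b·Sxy = 779640.914286 − 18.252552·42297.37 = 7605.947938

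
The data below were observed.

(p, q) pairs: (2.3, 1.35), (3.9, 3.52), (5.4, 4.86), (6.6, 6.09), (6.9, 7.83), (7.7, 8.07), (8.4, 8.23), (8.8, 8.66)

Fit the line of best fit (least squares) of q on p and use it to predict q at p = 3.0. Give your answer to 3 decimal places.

2.339

n = 8, Σx = 50, Σy = 48.61, Σxy = 344.777, Σx² = 348.12
Sxx = Σx² − (Σx)²/n = 348.12 − 312.5 = 35.62
Sxy = Σxy − (Σx)(Σy)/n = 344.777 − 303.8125 = 40.9645
b = Sxy/Sxx = 40.9645/35.62 = 1.150042
a = ȳ − b·x̄ = 6.07625 − 1.150042·6.25 = -1.111513
ŷ(3.0) = a + b·3.0 = -1.111513 + 1.150042·3 = 2.338613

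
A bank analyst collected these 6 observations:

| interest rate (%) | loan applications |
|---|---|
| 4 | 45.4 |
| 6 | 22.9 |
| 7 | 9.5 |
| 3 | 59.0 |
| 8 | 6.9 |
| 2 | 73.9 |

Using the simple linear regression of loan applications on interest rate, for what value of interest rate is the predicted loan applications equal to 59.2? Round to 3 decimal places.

n = 6, Σx = 30, Σy = 217.6, Σxy = 765.5, Σx² = 178
Sxx = Σx² − (Σx)²/n = 178 − 150 = 28
Sxy = Σxy − (Σx)(Σy)/n = 765.5 − 1088 = -322.5
b = Sxy/Sxx = -322.5/28 = -11.517857
a = ȳ − b·x̄ = 36.266667 − (-11.517857)·5 = 93.855952
Set a + b·x = 59.2: x = (59.2 − 93.855952) / (-11.517857) = 3.008889

3.009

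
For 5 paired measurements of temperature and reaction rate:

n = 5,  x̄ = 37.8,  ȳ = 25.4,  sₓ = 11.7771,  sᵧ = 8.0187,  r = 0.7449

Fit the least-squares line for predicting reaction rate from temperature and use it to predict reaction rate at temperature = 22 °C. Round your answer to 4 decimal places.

b = r · sᵧ/sₓ = 0.7449 · 8.0187/11.7771 = 0.507182
a = ȳ − b·x̄ = 25.4 − 0.507182·37.8 = 6.228532
ŷ(22) = a + b·22 = 6.228532 + 0.507182·22 = 17.386529

17.3865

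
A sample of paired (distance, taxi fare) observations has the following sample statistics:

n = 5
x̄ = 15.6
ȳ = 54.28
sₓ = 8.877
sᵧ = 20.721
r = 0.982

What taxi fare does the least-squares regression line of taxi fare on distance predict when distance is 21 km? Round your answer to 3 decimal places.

66.658

b = r · sᵧ/sₓ = 0.982 · 20.721/8.877 = 2.292218
a = ȳ − b·x̄ = 54.28 − 2.292218·15.6 = 18.521394
ŷ(21) = a + b·21 = 18.521394 + 2.292218·21 = 66.657979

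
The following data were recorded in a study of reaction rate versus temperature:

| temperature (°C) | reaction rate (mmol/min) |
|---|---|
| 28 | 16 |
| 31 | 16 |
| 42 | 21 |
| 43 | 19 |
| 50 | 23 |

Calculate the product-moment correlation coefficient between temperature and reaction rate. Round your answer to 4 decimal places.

0.9544

n = 5, Σx = 194, Σy = 95, Σxy = 3793, Σx² = 7858, Σy² = 1843
Sxx = Σx² − (Σx)²/n = 7858 − 7527.2 = 330.8
Sxy = Σxy − (Σx)(Σy)/n = 3793 − 3686 = 107
Syy = Σy² − (Σy)²/n = 1843 − 1805 = 38
r = Sxy/√(Sxx·Syy) = 107/√(12570.4) = 107/112.117795 = 0.954353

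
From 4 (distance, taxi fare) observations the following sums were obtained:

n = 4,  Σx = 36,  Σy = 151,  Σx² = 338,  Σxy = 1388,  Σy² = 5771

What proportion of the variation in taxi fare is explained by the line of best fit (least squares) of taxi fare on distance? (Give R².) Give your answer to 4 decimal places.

Sxx = Σx² − (Σx)²/n = 338 − 324 = 14
Sxy = Σxy − (Σx)(Σy)/n = 1388 − 1359 = 29
Syy = Σy² − (Σy)²/n = 5771 − 5700.25 = 70.75
R² = Sxy²/(Sxx·Syy) = (29)²/(14·70.75) = 0.849066

0.8491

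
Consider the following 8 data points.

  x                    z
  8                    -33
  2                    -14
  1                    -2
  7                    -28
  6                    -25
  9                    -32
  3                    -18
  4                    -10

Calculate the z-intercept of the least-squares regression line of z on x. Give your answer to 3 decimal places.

-2.583

n = 8, Σx = 40, Σy = -162, Σxy = -1022, Σx² = 260
Sxx = Σx² − (Σx)²/n = 260 − 200 = 60
Sxy = Σxy − (Σx)(Σy)/n = -1022 − (-810) = -212
b = Sxy/Sxx = -212/60 = -3.533333
a = ȳ − b·x̄ = -20.25 − (-3.533333)·5 = -2.583333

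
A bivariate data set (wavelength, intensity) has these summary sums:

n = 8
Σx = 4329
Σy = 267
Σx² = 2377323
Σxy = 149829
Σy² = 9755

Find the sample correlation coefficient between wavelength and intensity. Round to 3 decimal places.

0.987

Sxx = Σx² − (Σx)²/n = 2377323 − 2342530.125 = 34792.875
Sxy = Σxy − (Σx)(Σy)/n = 149829 − 144480.375 = 5348.625
Syy = Σy² − (Σy)²/n = 9755 − 8911.125 = 843.875
r = Sxy/√(Sxx·Syy) = 5348.625/√(29360837.390625) = 5348.625/5418.564145 = 0.987093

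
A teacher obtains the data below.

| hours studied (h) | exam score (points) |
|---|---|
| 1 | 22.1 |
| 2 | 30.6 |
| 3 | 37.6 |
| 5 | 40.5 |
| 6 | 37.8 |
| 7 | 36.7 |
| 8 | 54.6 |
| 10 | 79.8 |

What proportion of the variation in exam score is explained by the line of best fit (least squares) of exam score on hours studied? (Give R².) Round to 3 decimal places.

0.757

n = 8, Σx = 42, Σy = 339.7, Σxy = 2117.1, Σx² = 288, Σy² = 16603.71
Sxx = Σx² − (Σx)²/n = 288 − 220.5 = 67.5
Sxy = Σxy − (Σx)(Σy)/n = 2117.1 − 1783.425 = 333.675
Syy = Σy² − (Σy)²/n = 16603.71 − 14424.51125 = 2179.19875
R² = Sxy²/(Sxx·Syy) = (333.675)²/(67.5·2179.19875) = 0.756914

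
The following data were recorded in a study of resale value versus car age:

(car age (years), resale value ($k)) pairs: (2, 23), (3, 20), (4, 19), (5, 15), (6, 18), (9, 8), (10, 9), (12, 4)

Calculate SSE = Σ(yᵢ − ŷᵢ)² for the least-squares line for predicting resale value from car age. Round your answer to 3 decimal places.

16.912

n = 8, Σx = 51, Σy = 116, Σxy = 575, Σx² = 415, Σy² = 2000
Sxx = Σx² − (Σx)²/n = 415 − 325.125 = 89.875
Sxy = Σxy − (Σx)(Σy)/n = 575 − 739.5 = -164.5
Syy = Σy² − (Σy)²/n = 2000 − 1682 = 318
b = Sxy/Sxx = -164.5/89.875 = -1.830320
SSE = Syy − b·Sxy = 318 − (-1.830320)·(-164.5) = 16.912378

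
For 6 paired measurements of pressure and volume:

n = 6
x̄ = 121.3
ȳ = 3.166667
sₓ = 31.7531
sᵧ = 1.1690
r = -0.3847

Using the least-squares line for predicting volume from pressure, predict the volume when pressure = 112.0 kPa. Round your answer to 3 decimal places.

b = r · sᵧ/sₓ = -0.3847 · 1.169/31.7531 = -0.014163
a = ȳ − b·x̄ = 3.166667 − (-0.014163)·121.3 = 4.884620
ŷ(112.0) = a + b·112.0 = 4.884620 + (-0.014163)·112 = 3.298381

3.298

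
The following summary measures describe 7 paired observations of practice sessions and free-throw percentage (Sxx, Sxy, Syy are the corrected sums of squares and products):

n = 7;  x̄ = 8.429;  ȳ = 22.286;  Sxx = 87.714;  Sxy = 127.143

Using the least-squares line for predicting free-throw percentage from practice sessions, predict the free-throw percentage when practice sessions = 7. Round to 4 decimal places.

b = Sxy/Sxx = 127.143/87.714 = 1.449518
a = ȳ − b·x̄ = 22.286 − 1.449518·8.429 = 10.068015
ŷ(7) = a + b·7 = 10.068015 + 1.449518·7 = 20.214639

20.2146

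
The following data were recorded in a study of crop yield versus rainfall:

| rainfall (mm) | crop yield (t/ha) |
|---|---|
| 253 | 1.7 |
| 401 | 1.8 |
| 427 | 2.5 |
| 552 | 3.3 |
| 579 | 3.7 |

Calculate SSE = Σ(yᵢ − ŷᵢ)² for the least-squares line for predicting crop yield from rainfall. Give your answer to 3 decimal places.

0.434

n = 5, Σx = 2212, Σy = 13, Σxy = 6183.3, Σx² = 1047084, Σy² = 36.96
Sxx = Σx² − (Σx)²/n = 1047084 − 978588.8 = 68495.2
Sxy = Σxy − (Σx)(Σy)/n = 6183.3 − 5751.2 = 432.1
Syy = Σy² − (Σy)²/n = 36.96 − 33.8 = 3.16
b = Sxy/Sxx = 432.1/68495.2 = 0.006308
SSE = Syy − b·Sxy = 3.16 − 0.006308·432.1 = 0.434110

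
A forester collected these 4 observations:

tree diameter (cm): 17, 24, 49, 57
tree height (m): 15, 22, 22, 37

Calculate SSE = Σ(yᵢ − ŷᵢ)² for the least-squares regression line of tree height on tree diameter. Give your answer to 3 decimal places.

n = 4, Σx = 147, Σy = 96, Σxy = 3970, Σx² = 6515, Σy² = 2562
Sxx = Σx² − (Σx)²/n = 6515 − 5402.25 = 1112.75
Sxy = Σxy − (Σx)(Σy)/n = 3970 − 3528 = 442
Syy = Σy² − (Σy)²/n = 2562 − 2304 = 258
b = Sxy/Sxx = 442/1112.75 = 0.397214
SSE = Syy − b·Sxy = 258 − 0.397214·442 = 82.431364

82.431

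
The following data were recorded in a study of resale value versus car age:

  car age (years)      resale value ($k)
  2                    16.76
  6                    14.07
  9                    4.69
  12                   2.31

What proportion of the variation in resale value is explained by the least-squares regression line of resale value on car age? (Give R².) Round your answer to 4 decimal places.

0.9186

n = 4, Σx = 29, Σy = 37.83, Σxy = 187.87, Σx² = 265, Σy² = 506.1947
Sxx = Σx² − (Σx)²/n = 265 − 210.25 = 54.75
Sxy = Σxy − (Σx)(Σy)/n = 187.87 − 274.2675 = -86.3975
Syy = Σy² − (Σy)²/n = 506.1947 − 357.777225 = 148.417475
R² = Sxy²/(Sxx·Syy) = (-86.3975)²/(54.75·148.417475) = 0.918614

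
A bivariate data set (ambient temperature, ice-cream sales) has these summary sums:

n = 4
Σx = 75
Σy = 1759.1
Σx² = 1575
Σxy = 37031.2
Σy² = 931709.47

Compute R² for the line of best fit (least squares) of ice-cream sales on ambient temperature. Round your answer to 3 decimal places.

Sxx = Σx² − (Σx)²/n = 1575 − 1406.25 = 168.75
Sxy = Σxy − (Σx)(Σy)/n = 37031.2 − 32983.125 = 4048.075
Syy = Σy² − (Σy)²/n = 931709.47 − 773608.2025 = 158101.2675
R² = Sxy²/(Sxx·Syy) = (4048.075)²/(168.75·158101.2675) = 0.614212

0.614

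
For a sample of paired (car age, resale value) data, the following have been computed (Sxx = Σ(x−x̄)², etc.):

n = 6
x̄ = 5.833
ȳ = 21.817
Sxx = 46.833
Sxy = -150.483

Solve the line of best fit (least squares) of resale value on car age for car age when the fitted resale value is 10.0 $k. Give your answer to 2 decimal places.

9.51

b = Sxy/Sxx = -150.483/46.833 = -3.213183
a = ȳ − b·x̄ = 21.817 − (-3.213183)·5.833 = 40.559497
Set a + b·x = 10.0: x = (10.0 − 40.559497) / (-3.213183) = 9.510662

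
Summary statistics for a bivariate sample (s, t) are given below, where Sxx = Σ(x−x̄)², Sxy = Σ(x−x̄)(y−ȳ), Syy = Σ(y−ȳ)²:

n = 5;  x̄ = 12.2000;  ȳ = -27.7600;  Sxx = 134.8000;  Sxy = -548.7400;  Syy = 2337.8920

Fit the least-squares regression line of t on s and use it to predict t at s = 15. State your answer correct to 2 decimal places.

b = Sxy/Sxx = -548.74/134.8 = -4.070772
a = ȳ − b·x̄ = -27.76 − (-4.070772)·12.2 = 21.903412
ŷ(15) = a + b·15 = 21.903412 + (-4.070772)·15 = -39.158160

-39.16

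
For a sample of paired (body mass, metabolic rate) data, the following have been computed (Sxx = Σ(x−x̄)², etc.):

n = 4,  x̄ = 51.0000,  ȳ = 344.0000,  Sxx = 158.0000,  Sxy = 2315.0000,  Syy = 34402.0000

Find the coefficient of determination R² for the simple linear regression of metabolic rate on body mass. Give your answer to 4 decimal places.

R² = Sxy²/(Sxx·Syy) = (2315)²/(158·34402) = 0.985964

0.9860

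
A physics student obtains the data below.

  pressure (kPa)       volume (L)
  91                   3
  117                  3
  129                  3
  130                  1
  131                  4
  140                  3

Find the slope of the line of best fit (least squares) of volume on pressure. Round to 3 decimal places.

n = 6, Σx = 738, Σy = 17, Σxy = 2085, Σx² = 92272
Sxx = Σx² − (Σx)²/n = 92272 − 90774 = 1498
Sxy = Σxy − (Σx)(Σy)/n = 2085 − 2091 = -6
b = Sxy/Sxx = -6/1498 = -0.004005

-0.004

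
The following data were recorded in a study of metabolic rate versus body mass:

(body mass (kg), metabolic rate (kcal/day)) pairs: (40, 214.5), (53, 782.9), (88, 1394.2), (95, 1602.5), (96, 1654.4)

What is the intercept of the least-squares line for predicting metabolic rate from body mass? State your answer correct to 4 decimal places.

n = 5, Σx = 372, Σy = 5648.5, Σxy = 483823.2, Σx² = 30394
Sxx = Σx² − (Σx)²/n = 30394 − 27676.8 = 2717.2
Sxy = Σxy − (Σx)(Σy)/n = 483823.2 − 420248.4 = 63574.8
b = Sxy/Sxx = 63574.8/2717.2 = 23.397174
a = ȳ − b·x̄ = 1129.7 − 23.397174·74.4 = -611.049713

-611.0497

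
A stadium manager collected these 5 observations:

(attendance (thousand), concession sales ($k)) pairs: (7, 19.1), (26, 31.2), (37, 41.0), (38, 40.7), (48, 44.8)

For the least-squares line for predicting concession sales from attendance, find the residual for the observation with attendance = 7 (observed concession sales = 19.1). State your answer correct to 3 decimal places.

-0.304

n = 5, Σx = 156, Σy = 176.8, Σxy = 6158.9, Σx² = 5842
Sxx = Σx² − (Σx)²/n = 5842 − 4867.2 = 974.8
Sxy = Σxy − (Σx)(Σy)/n = 6158.9 − 5516.16 = 642.74
b = Sxy/Sxx = 642.74/974.8 = 0.659356
a = ȳ − b·x̄ = 35.36 − 0.659356·31.2 = 14.788100
ŷ(7) = 14.788100 + 0.659356·7 = 19.403590
residual = y − ŷ = 19.1 − 19.403590 = -0.303590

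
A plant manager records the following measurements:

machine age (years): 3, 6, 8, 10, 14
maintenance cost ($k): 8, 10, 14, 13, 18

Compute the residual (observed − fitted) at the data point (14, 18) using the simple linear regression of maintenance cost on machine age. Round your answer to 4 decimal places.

n = 5, Σx = 41, Σy = 63, Σxy = 578, Σx² = 405
Sxx = Σx² − (Σx)²/n = 405 − 336.2 = 68.8
Sxy = Σxy − (Σx)(Σy)/n = 578 − 516.6 = 61.4
b = Sxy/Sxx = 61.4/68.8 = 0.892442
a = ȳ − b·x̄ = 12.6 − 0.892442·8.2 = 5.281977
ŷ(14) = 5.281977 + 0.892442·14 = 17.776163
residual = y − ŷ = 18 − 17.776163 = 0.223837

0.2238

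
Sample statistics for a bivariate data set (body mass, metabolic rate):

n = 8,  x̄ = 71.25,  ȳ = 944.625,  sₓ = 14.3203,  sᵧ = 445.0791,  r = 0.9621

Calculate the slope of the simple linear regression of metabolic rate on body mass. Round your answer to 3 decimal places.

b = r · sᵧ/sₓ = 0.9621 · 445.0791/14.3203 = 29.902349

29.902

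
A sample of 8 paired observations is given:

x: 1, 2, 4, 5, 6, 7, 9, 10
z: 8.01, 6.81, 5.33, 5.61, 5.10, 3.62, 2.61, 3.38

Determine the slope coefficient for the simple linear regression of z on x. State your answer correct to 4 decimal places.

-0.5479

n = 8, Σx = 44, Σy = 40.47, Σxy = 184.23, Σx² = 312
Sxx = Σx² − (Σx)²/n = 312 − 242 = 70
Sxy = Σxy − (Σx)(Σy)/n = 184.23 − 222.585 = -38.355
b = Sxy/Sxx = -38.355/70 = -0.547929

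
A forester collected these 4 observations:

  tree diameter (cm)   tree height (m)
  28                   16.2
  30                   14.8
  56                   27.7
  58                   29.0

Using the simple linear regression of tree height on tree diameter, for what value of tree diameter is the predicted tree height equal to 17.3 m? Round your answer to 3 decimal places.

32.868

n = 4, Σx = 172, Σy = 87.7, Σxy = 4130.8, Σx² = 8184
Sxx = Σx² − (Σx)²/n = 8184 − 7396 = 788
Sxy = Σxy − (Σx)(Σy)/n = 4130.8 − 3771.1 = 359.7
b = Sxy/Sxx = 359.7/788 = 0.456472
a = ȳ − b·x̄ = 21.925 − 0.456472·43 = 2.296701
Set a + b·x = 17.3: x = (17.3 − 2.296701) / 0.456472 = 32.867946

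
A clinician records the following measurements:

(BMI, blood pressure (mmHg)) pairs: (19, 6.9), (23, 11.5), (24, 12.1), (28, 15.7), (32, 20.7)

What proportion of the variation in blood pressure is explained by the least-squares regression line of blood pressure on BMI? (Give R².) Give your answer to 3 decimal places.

n = 5, Σx = 126, Σy = 66.9, Σxy = 1788, Σx² = 3274, Σy² = 1001.25
Sxx = Σx² − (Σx)²/n = 3274 − 3175.2 = 98.8
Sxy = Σxy − (Σx)(Σy)/n = 1788 − 1685.88 = 102.12
Syy = Σy² − (Σy)²/n = 1001.25 − 895.122 = 106.128
R² = Sxy²/(Sxx·Syy) = (102.12)²/(98.8·106.128) = 0.994568

0.995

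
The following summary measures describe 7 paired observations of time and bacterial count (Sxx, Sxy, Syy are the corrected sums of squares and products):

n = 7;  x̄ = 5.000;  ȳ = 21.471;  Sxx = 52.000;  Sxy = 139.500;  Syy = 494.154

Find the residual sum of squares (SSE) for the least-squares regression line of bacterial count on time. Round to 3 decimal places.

119.918

b = Sxy/Sxx = 139.5/52 = 2.682692
SSE = Syy − b·Sxy = 494.154 − 2.682692·139.5 = 119.918423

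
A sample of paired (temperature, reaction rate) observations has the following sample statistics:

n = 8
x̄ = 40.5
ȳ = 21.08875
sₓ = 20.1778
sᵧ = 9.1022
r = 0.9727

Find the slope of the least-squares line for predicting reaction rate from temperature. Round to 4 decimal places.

b = r · sᵧ/sₓ = 0.9727 · 9.1022/20.1778 = 0.438785

0.4388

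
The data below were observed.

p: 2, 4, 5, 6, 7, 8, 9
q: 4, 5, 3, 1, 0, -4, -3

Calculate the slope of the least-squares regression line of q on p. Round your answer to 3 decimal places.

-1.295

n = 7, Σx = 41, Σy = 6, Σxy = -10, Σx² = 275
Sxx = Σx² − (Σx)²/n = 275 − 240.142857 = 34.857143
Sxy = Σxy − (Σx)(Σy)/n = -10 − 35.142857 = -45.142857
b = Sxy/Sxx = -45.142857/34.857143 = -1.295082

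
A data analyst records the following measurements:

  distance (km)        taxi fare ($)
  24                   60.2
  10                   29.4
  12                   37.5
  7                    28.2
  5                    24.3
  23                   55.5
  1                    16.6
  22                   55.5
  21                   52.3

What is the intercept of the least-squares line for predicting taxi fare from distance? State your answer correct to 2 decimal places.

n = 9, Σx = 125, Σy = 359.5, Σxy = 6120.1, Σx² = 2349
Sxx = Σx² − (Σx)²/n = 2349 − 1736.111111 = 612.888889
Sxy = Σxy − (Σx)(Σy)/n = 6120.1 − 4993.055556 = 1127.044444
b = Sxy/Sxx = 1127.044444/612.888889 = 1.838905
a = ȳ − b·x̄ = 39.944444 − 1.838905·13.888889 = 14.404097

14.40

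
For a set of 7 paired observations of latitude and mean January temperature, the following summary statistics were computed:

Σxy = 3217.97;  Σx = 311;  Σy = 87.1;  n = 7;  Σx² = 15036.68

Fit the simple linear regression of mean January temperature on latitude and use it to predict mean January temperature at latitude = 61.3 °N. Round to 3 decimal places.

Sxx = Σx² − (Σx)²/n = 15036.68 − 13817.285714 = 1219.394286
Sxy = Σxy − (Σx)(Σy)/n = 3217.97 − 3869.728571 = -651.758571
b = Sxy/Sxx = -651.758571/1219.394286 = -0.534494
a = ȳ − b·x̄ = 12.442857 − (-0.534494)·44.428571 = 36.189649
ŷ(61.3) = a + b·61.3 = 36.189649 + (-0.534494)·61.3 = 3.425185

3.425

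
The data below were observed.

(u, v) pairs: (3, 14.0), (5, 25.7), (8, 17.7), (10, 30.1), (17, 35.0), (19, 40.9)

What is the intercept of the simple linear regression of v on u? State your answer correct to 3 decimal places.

12.444

n = 6, Σx = 62, Σy = 163.4, Σxy = 1985.2, Σx² = 848
Sxx = Σx² − (Σx)²/n = 848 − 640.666667 = 207.333333
Sxy = Σxy − (Σx)(Σy)/n = 1985.2 − 1688.466667 = 296.733333
b = Sxy/Sxx = 296.733333/207.333333 = 1.431190
a = ȳ − b·x̄ = 27.233333 − 1.431190·10.333333 = 12.444373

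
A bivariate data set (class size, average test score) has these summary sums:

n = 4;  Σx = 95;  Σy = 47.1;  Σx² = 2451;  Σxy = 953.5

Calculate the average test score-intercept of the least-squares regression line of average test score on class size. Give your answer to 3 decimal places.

Sxx = Σx² − (Σx)²/n = 2451 − 2256.25 = 194.75
Sxy = Σxy − (Σx)(Σy)/n = 953.5 − 1118.625 = -165.125
b = Sxy/Sxx = -165.125/194.75 = -0.847882
a = ȳ − b·x̄ = 11.775 − (-0.847882)·23.75 = 31.912195

31.912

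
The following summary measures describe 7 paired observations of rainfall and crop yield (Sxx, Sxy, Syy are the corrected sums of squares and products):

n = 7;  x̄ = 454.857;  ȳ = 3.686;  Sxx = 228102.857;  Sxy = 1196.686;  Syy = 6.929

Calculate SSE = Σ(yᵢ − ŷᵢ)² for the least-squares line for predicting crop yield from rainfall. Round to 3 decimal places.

b = Sxy/Sxx = 1196.686/228102.857 = 0.005246
SSE = Syy − b·Sxy = 6.929 − 0.005246·1196.686 = 0.650879

0.651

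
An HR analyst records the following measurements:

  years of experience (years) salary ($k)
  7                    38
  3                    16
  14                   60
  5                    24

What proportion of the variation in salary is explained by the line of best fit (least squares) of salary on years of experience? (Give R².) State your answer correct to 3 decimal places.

n = 4, Σx = 29, Σy = 138, Σxy = 1274, Σx² = 279, Σy² = 5876
Sxx = Σx² − (Σx)²/n = 279 − 210.25 = 68.75
Sxy = Σxy − (Σx)(Σy)/n = 1274 − 1000.5 = 273.5
Syy = Σy² − (Σy)²/n = 5876 − 4761 = 1115
R² = Sxy²/(Sxx·Syy) = (273.5)²/(68.75·1115) = 0.975814

0.976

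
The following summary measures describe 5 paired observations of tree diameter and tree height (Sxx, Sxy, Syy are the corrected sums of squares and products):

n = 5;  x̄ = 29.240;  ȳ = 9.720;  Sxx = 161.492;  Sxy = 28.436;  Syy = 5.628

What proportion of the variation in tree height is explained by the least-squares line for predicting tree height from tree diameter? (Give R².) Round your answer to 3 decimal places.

0.890

R² = Sxy²/(Sxx·Syy) = (28.436)²/(161.492·5.628) = 0.889676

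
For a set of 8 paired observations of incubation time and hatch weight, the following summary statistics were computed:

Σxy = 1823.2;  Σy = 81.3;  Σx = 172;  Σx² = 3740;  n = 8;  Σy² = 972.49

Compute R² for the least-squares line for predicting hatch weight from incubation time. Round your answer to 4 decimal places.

0.9217

Sxx = Σx² − (Σx)²/n = 3740 − 3698 = 42
Sxy = Σxy − (Σx)(Σy)/n = 1823.2 − 1747.95 = 75.25
Syy = Σy² − (Σy)²/n = 972.49 − 826.21125 = 146.27875
R² = Sxy²/(Sxx·Syy) = (75.25)²/(42·146.27875) = 0.921685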